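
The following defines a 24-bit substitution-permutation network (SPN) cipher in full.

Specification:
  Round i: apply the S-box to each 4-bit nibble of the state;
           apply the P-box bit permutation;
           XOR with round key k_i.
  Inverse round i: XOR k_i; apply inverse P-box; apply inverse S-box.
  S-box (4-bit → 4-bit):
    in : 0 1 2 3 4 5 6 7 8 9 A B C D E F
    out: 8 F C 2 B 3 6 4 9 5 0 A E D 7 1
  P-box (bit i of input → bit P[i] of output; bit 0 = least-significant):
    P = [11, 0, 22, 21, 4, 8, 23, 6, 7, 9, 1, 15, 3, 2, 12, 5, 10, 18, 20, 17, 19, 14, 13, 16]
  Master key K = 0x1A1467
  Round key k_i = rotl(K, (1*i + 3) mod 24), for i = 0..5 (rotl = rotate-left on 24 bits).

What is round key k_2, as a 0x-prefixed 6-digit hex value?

0x428CE3

K = 0x1A1467
k_0 = rotl(K, (1*0+3) mod 24) = rotl(K, 3) = 0xD0A338
k_1 = rotl(K, (1*1+3) mod 24) = rotl(K, 4) = 0xA14671
k_2 = rotl(K, (1*2+3) mod 24) = rotl(K, 5) = 0x428CE3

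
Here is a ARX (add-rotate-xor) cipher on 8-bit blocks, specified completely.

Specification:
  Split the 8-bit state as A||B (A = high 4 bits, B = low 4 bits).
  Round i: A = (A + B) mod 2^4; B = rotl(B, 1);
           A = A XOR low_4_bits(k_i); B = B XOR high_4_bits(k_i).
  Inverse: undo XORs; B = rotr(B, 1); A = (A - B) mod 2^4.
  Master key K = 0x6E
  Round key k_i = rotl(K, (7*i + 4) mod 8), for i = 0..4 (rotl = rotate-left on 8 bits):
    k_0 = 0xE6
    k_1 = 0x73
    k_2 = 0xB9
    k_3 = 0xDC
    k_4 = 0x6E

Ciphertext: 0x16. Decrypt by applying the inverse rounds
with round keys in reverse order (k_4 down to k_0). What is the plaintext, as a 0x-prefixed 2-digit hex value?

s_0 = ciphertext = 0x16
s_1 = InvRound(s_0, k_4) = 0xF0
s_2 = InvRound(s_1, k_3) = 0x5E
s_3 = InvRound(s_2, k_2) = 0x2A
s_4 = InvRound(s_3, k_1) = 0x3E
s_5 = InvRound(s_4, k_0) = 0x50

0x50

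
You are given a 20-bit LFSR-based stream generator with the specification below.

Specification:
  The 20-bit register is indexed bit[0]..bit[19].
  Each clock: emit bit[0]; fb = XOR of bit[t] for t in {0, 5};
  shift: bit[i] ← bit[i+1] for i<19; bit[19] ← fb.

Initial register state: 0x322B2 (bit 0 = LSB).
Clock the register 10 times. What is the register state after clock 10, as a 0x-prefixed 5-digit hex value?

reg_0 = 0x322B2
clock 1: out=0, reg = 0x99159
clock 2: out=1, reg = 0xCC8AC
clock 3: out=0, reg = 0xE6456
clock 4: out=0, reg = 0x7322B
clock 5: out=1, reg = 0x39915
clock 6: out=1, reg = 0x9CC8A
clock 7: out=0, reg = 0x4E645
clock 8: out=1, reg = 0xA7322
clock 9: out=0, reg = 0xD3991
clock 10: out=1, reg = 0xE9CC8

0xE9CC8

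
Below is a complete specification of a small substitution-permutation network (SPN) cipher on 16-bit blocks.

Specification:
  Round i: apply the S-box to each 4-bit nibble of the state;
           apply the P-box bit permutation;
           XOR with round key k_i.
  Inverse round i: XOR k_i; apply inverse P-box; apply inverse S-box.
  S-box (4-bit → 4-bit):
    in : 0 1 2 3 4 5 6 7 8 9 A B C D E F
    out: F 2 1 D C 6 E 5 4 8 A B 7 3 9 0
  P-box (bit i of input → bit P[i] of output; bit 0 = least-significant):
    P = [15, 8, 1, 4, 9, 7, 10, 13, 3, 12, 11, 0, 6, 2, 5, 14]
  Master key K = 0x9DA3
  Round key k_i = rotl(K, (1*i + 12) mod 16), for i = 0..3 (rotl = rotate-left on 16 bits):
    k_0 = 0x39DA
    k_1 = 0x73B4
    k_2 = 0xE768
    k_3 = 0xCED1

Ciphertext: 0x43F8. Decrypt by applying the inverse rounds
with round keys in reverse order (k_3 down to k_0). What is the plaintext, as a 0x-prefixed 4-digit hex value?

0x0CFC

s_0 = ciphertext = 0x43F8
s_1 = InvRound(s_0, k_3) = 0x838D
s_2 = InvRound(s_1, k_2) = 0x096F
s_3 = InvRound(s_2, k_1) = 0xE0B4
s_4 = InvRound(s_3, k_0) = 0x0CFC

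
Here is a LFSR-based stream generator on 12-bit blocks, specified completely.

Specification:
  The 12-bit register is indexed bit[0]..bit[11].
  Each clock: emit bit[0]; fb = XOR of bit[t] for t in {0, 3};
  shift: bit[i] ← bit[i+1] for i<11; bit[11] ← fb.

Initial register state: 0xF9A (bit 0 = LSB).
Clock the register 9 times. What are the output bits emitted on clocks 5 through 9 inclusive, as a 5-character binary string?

10011

reg_0 = 0xF9A
clock 1: out=0, reg = 0xFCD
clock 2: out=1, reg = 0x7E6
clock 3: out=0, reg = 0x3F3
clock 4: out=1, reg = 0x9F9
clock 5: out=1, reg = 0x4FC
clock 6: out=0, reg = 0xA7E
clock 7: out=0, reg = 0xD3F
clock 8: out=1, reg = 0x69F
clock 9: out=1, reg = 0x34F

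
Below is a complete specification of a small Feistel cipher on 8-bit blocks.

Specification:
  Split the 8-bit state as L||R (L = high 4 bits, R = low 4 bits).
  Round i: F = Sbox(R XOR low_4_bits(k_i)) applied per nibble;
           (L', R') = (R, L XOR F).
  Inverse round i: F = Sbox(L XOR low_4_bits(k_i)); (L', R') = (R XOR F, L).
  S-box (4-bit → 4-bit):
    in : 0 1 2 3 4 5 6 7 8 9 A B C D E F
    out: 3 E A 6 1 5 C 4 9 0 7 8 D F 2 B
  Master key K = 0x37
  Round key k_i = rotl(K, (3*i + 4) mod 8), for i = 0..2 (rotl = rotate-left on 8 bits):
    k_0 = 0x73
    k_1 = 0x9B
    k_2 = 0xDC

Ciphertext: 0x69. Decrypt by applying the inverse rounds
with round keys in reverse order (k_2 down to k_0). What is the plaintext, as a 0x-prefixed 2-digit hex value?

0xD3

s_0 = ciphertext = 0x69
s_1 = InvRound(s_0, k_2) = 0xE6
s_2 = InvRound(s_1, k_1) = 0x3E
s_3 = InvRound(s_2, k_0) = 0xD3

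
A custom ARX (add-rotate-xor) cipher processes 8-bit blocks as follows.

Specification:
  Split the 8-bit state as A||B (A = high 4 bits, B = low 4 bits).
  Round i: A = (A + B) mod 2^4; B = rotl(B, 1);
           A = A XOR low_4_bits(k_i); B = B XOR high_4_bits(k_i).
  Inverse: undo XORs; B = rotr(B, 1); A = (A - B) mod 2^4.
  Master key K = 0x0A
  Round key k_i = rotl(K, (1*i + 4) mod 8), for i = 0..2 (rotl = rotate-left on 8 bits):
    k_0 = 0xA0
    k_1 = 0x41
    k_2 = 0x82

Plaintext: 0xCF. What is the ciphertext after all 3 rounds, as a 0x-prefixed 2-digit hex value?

s_0 = plaintext = 0xCF
s_1 = Round(s_0, k_0) = 0xB5
s_2 = Round(s_1, k_1) = 0x1E
s_3 = Round(s_2, k_2) = 0xD5

0xD5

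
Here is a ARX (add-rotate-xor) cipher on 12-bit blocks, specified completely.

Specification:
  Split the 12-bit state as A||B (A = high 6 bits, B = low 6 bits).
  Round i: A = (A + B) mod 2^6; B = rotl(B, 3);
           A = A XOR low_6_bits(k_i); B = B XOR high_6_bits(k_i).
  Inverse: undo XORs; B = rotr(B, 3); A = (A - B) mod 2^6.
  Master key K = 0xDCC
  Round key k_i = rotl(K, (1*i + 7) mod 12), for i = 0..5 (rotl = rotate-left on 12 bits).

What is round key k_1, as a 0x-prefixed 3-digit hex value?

K = 0xDCC
k_0 = rotl(K, (1*0+7) mod 12) = rotl(K, 7) = 0x66E
k_1 = rotl(K, (1*1+7) mod 12) = rotl(K, 8) = 0xCDC

0xCDC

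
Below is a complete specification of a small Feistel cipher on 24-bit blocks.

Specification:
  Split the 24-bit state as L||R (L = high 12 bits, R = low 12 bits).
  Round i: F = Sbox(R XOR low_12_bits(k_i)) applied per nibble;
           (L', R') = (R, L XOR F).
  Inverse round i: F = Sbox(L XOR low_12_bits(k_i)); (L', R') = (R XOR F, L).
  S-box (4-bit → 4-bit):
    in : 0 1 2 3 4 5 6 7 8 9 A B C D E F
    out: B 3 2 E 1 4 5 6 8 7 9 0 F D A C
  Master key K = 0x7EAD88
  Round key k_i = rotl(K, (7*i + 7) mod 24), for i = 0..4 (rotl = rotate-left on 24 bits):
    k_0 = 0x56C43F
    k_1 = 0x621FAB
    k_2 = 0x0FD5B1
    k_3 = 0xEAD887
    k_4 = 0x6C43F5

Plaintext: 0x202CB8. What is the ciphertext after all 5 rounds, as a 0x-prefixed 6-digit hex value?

0x4B21B6

s_0 = plaintext = 0x202CB8
s_1 = Round(s_0, k_0) = 0xCB8A84
s_2 = Round(s_1, k_1) = 0xA84894
s_3 = Round(s_2, k_2) = 0x8947A0
s_4 = Round(s_3, k_3) = 0x7A04B2
s_5 = Round(s_4, k_4) = 0x4B21B6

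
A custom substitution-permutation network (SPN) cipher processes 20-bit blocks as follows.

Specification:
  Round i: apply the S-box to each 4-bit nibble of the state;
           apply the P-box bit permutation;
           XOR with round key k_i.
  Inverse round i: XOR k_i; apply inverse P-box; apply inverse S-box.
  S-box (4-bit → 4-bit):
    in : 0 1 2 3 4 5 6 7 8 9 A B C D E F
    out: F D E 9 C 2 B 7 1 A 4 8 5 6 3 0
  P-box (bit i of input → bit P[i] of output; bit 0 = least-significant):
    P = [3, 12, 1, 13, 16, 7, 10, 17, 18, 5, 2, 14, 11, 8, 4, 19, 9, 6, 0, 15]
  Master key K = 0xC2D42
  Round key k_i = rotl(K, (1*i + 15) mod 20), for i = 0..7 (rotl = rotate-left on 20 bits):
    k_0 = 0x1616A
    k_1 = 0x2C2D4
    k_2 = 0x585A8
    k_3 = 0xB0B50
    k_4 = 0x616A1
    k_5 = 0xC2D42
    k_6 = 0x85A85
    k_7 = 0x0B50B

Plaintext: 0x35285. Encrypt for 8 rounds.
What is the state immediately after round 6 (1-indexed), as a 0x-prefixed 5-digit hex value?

s_0 = plaintext = 0x35285
s_1 = Round(s_0, k_0) = 0x0B24E
s_2 = Round(s_1, k_1) = 0x814B9
s_3 = Round(s_2, k_2) = 0xFFFBC
s_4 = Round(s_3, k_3) = 0x90B5A
s_5 = Round(s_4, k_4) = 0xEDF73
s_6 = Round(s_5, k_5) = 0xD0A9A
s_7 = Round(s_6, k_6) = 0x25352
s_8 = Round(s_7, k_7) = 0x444C8

0xD0A9A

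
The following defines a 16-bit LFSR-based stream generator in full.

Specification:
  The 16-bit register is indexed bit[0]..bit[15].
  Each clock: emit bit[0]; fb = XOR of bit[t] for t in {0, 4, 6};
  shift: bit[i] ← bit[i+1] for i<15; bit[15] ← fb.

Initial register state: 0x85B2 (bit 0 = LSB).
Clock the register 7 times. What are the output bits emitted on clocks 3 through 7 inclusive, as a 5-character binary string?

00110

reg_0 = 0x85B2
clock 1: out=0, reg = 0xC2D9
clock 2: out=1, reg = 0xE16C
clock 3: out=0, reg = 0xF0B6
clock 4: out=0, reg = 0xF85B
clock 5: out=1, reg = 0xFC2D
clock 6: out=1, reg = 0xFE16
clock 7: out=0, reg = 0xFF0B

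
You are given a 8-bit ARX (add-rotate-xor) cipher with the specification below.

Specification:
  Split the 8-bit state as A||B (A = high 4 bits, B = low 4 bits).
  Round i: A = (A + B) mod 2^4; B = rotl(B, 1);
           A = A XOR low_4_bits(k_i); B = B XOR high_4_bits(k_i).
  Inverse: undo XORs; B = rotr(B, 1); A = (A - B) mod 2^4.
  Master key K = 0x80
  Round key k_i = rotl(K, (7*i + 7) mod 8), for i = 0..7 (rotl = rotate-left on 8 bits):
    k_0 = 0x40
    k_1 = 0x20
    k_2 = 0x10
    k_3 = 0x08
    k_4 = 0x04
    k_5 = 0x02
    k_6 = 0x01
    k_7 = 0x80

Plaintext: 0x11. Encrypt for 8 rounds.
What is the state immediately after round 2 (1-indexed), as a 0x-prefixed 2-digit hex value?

s_0 = plaintext = 0x11
s_1 = Round(s_0, k_0) = 0x26
s_2 = Round(s_1, k_1) = 0x8E
s_3 = Round(s_2, k_2) = 0x6C
s_4 = Round(s_3, k_3) = 0xA9
s_5 = Round(s_4, k_4) = 0x73
s_6 = Round(s_5, k_5) = 0x86
s_7 = Round(s_6, k_6) = 0xFC
s_8 = Round(s_7, k_7) = 0xB1

0x8E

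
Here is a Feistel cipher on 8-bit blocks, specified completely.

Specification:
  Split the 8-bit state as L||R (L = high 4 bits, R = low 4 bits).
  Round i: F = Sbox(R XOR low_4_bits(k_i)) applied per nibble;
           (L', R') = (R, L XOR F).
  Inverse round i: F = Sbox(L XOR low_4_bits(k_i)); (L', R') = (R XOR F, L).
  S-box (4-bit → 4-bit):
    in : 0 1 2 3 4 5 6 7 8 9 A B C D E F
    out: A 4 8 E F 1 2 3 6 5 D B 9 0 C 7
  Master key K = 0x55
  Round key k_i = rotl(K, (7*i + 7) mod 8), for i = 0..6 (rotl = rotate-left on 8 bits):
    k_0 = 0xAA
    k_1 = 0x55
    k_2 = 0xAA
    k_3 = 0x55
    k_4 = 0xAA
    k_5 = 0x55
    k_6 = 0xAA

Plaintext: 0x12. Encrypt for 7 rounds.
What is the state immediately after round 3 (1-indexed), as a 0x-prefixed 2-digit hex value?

0xAD

s_0 = plaintext = 0x12
s_1 = Round(s_0, k_0) = 0x27
s_2 = Round(s_1, k_1) = 0x7A
s_3 = Round(s_2, k_2) = 0xAD
s_4 = Round(s_3, k_3) = 0xDC
s_5 = Round(s_4, k_4) = 0xCF
s_6 = Round(s_5, k_5) = 0xF1
s_7 = Round(s_6, k_6) = 0x14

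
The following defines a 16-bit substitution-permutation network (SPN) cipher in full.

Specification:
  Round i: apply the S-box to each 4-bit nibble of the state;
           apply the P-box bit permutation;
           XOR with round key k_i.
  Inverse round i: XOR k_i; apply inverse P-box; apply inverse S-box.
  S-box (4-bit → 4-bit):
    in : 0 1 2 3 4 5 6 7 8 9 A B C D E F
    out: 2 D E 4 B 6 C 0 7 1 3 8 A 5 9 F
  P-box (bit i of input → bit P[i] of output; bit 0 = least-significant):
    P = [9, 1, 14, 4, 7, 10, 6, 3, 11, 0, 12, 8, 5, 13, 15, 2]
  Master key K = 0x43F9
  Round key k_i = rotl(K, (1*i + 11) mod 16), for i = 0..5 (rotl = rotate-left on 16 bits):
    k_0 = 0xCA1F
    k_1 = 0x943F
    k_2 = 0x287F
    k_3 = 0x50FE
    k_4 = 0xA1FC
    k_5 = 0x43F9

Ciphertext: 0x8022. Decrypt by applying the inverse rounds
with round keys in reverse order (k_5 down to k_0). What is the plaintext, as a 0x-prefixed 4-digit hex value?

0x8895

s_0 = ciphertext = 0x8022
s_1 = InvRound(s_0, k_5) = 0x3C1F
s_2 = InvRound(s_1, k_4) = 0xDF80
s_3 = InvRound(s_2, k_3) = 0x1E24
s_4 = InvRound(s_3, k_2) = 0x0524
s_5 = InvRound(s_4, k_1) = 0x32BC
s_6 = InvRound(s_5, k_0) = 0x8895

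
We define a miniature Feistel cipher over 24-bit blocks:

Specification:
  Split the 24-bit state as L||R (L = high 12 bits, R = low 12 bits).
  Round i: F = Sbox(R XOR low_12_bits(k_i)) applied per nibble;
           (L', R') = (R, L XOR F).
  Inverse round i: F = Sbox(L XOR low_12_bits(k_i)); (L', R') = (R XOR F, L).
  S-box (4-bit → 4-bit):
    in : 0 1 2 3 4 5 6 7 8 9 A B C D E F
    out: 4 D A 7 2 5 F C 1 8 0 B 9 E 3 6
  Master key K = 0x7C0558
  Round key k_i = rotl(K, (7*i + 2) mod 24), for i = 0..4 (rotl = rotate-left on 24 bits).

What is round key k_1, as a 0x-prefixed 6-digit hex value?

K = 0x7C0558
k_0 = rotl(K, (7*0+2) mod 24) = rotl(K, 2) = 0xF01561
k_1 = rotl(K, (7*1+2) mod 24) = rotl(K, 9) = 0x0AB0F8

0x0AB0F8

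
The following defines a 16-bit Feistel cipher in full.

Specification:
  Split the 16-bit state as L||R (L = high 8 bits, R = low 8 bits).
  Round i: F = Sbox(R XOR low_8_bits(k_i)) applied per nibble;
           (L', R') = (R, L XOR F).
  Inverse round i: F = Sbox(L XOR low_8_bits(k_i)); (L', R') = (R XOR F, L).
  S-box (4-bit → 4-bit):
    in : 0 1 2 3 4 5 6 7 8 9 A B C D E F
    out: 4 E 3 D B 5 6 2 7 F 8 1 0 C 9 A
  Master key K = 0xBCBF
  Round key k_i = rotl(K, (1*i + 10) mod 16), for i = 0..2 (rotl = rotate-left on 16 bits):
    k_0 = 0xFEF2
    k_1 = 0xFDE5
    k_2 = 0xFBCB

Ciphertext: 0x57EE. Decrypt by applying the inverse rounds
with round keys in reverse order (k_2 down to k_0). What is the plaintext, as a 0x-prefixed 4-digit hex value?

0x55F6

s_0 = ciphertext = 0x57EE
s_1 = InvRound(s_0, k_2) = 0x1E57
s_2 = InvRound(s_1, k_1) = 0xF61E
s_3 = InvRound(s_2, k_0) = 0x55F6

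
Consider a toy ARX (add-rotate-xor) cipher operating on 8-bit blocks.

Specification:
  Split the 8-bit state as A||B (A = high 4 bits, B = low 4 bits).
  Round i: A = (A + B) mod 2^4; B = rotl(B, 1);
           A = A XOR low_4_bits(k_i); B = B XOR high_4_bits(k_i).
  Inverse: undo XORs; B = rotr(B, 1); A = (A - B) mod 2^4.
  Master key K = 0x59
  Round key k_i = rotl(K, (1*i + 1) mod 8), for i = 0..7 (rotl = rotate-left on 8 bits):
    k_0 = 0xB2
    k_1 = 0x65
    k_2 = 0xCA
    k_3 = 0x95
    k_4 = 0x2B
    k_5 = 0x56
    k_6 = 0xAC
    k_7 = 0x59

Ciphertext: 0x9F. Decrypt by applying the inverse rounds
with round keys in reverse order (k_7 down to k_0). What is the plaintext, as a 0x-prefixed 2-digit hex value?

0x7F

s_0 = ciphertext = 0x9F
s_1 = InvRound(s_0, k_7) = 0xB5
s_2 = InvRound(s_1, k_6) = 0x8F
s_3 = InvRound(s_2, k_5) = 0x95
s_4 = InvRound(s_3, k_4) = 0x7B
s_5 = InvRound(s_4, k_3) = 0x11
s_6 = InvRound(s_5, k_2) = 0xDE
s_7 = InvRound(s_6, k_1) = 0x44
s_8 = InvRound(s_7, k_0) = 0x7F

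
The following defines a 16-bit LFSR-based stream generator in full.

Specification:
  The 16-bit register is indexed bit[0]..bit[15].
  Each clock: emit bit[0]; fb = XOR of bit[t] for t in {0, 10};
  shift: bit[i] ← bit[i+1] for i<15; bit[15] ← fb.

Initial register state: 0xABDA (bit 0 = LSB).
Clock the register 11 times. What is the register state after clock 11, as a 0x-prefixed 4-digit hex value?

0xFE15

reg_0 = 0xABDA
clock 1: out=0, reg = 0x55ED
clock 2: out=1, reg = 0x2AF6
clock 3: out=0, reg = 0x157B
clock 4: out=1, reg = 0x0ABD
clock 5: out=1, reg = 0x855E
clock 6: out=0, reg = 0xC2AF
clock 7: out=1, reg = 0xE157
clock 8: out=1, reg = 0xF0AB
clock 9: out=1, reg = 0xF855
clock 10: out=1, reg = 0xFC2A
clock 11: out=0, reg = 0xFE15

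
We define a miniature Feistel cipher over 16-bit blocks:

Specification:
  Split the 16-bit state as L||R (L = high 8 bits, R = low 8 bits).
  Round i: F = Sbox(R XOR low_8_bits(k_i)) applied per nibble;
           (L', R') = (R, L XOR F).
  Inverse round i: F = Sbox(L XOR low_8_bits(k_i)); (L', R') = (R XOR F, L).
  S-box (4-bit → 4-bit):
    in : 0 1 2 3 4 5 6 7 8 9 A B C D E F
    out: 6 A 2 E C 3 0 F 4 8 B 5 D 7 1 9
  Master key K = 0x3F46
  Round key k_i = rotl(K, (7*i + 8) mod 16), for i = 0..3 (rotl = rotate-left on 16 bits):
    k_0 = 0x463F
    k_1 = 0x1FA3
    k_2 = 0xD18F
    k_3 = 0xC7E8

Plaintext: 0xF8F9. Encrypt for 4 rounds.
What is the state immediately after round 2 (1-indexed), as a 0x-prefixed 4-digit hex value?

s_0 = plaintext = 0xF8F9
s_1 = Round(s_0, k_0) = 0xF928
s_2 = Round(s_1, k_1) = 0x28BC
s_3 = Round(s_2, k_2) = 0xBCC6
s_4 = Round(s_3, k_3) = 0xC69D

0x28BC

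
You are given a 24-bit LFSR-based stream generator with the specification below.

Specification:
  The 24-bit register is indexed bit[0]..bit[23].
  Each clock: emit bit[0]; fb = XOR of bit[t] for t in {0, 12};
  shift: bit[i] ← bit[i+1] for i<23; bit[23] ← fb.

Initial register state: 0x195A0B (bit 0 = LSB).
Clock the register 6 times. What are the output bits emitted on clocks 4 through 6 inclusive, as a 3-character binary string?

100

reg_0 = 0x195A0B
clock 1: out=1, reg = 0x0CAD05
clock 2: out=1, reg = 0x865682
clock 3: out=0, reg = 0xC32B41
clock 4: out=1, reg = 0xE195A0
clock 5: out=0, reg = 0xF0CAD0
clock 6: out=0, reg = 0x786568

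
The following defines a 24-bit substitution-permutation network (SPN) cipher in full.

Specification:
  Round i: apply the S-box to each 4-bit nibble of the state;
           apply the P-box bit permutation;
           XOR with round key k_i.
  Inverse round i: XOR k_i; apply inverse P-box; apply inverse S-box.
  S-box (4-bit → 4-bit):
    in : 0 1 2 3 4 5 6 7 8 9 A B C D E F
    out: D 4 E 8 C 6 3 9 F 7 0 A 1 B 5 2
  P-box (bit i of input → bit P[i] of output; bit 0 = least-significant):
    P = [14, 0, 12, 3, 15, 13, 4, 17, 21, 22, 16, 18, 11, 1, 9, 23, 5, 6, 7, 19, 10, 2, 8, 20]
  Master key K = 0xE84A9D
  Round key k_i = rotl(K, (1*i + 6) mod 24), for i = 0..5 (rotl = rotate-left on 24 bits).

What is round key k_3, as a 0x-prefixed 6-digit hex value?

K = 0xE84A9D
k_0 = rotl(K, (1*0+6) mod 24) = rotl(K, 6) = 0x12A77A
k_1 = rotl(K, (1*1+6) mod 24) = rotl(K, 7) = 0x254EF4
k_2 = rotl(K, (1*2+6) mod 24) = rotl(K, 8) = 0x4A9DE8
k_3 = rotl(K, (1*3+6) mod 24) = rotl(K, 9) = 0x953BD0

0x953BD0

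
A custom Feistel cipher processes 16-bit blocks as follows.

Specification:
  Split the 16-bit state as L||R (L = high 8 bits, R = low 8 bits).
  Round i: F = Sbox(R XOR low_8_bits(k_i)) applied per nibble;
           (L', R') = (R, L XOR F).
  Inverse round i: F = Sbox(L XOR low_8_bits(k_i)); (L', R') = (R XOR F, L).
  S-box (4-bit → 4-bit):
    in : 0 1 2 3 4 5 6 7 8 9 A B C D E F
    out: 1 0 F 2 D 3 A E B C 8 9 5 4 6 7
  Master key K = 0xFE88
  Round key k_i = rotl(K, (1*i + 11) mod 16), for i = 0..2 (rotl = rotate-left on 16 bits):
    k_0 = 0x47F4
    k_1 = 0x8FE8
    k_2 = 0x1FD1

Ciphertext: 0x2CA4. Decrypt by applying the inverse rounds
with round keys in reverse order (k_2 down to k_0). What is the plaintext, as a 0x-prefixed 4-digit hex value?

s_0 = ciphertext = 0x2CA4
s_1 = InvRound(s_0, k_2) = 0xD02C
s_2 = InvRound(s_1, k_1) = 0x07D0
s_3 = InvRound(s_2, k_0) = 0xA207

0xA207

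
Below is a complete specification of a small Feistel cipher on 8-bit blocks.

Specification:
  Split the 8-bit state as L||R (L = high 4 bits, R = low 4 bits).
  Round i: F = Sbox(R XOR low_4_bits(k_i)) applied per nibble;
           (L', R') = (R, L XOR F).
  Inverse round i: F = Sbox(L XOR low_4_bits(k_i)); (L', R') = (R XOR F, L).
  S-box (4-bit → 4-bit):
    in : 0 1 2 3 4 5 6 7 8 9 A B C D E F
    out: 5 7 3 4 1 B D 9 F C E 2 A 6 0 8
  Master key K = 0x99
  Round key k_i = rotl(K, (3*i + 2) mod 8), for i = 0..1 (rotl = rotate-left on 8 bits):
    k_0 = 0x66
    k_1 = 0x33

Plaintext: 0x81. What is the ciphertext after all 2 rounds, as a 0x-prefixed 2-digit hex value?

s_0 = plaintext = 0x81
s_1 = Round(s_0, k_0) = 0x11
s_2 = Round(s_1, k_1) = 0x12

0x12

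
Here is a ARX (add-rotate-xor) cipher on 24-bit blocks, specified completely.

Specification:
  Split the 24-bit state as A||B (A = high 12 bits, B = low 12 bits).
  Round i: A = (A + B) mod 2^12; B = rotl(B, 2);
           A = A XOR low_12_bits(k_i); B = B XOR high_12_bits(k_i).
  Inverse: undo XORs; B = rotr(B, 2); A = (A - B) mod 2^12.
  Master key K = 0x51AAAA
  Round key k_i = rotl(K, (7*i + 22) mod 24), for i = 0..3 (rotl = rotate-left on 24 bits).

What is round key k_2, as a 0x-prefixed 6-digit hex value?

K = 0x51AAAA
k_0 = rotl(K, (7*0+22) mod 24) = rotl(K, 22) = 0x946AAA
k_1 = rotl(K, (7*1+22) mod 24) = rotl(K, 5) = 0x35554A
k_2 = rotl(K, (7*2+22) mod 24) = rotl(K, 12) = 0xAAA51A

0xAAA51A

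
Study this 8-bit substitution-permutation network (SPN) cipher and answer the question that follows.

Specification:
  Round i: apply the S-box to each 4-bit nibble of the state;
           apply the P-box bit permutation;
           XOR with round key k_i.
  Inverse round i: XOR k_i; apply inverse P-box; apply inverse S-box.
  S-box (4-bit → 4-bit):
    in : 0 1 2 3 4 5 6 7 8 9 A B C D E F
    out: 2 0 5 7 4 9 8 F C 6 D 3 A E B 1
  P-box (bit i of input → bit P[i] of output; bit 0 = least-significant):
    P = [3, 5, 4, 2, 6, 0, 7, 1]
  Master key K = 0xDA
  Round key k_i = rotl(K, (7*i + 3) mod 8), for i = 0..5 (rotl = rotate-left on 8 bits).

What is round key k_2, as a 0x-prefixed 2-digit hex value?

0xB5

K = 0xDA
k_0 = rotl(K, (7*0+3) mod 8) = rotl(K, 3) = 0xD6
k_1 = rotl(K, (7*1+3) mod 8) = rotl(K, 2) = 0x6B
k_2 = rotl(K, (7*2+3) mod 8) = rotl(K, 1) = 0xB5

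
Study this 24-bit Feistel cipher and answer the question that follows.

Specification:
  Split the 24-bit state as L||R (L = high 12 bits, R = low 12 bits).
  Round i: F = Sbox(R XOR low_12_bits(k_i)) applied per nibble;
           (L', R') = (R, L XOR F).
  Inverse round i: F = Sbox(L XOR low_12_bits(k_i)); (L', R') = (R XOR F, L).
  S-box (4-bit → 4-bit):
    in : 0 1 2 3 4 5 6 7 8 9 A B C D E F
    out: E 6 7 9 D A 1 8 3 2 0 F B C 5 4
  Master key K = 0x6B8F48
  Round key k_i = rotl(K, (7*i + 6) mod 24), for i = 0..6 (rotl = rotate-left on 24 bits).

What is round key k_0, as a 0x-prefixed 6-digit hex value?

0xE3D21A

K = 0x6B8F48
k_0 = rotl(K, (7*0+6) mod 24) = rotl(K, 6) = 0xE3D21A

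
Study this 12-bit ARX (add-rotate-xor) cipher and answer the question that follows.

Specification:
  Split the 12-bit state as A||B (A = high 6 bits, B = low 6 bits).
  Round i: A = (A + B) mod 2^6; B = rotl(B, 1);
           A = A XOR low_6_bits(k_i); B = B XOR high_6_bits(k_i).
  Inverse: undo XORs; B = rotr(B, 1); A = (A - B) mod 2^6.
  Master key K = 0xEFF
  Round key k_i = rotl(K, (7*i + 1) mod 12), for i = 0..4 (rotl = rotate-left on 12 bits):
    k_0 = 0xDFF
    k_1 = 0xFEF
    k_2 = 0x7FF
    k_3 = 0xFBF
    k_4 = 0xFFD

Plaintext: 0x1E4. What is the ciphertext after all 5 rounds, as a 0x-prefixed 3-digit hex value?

s_0 = plaintext = 0x1E4
s_1 = Round(s_0, k_0) = 0x53E
s_2 = Round(s_1, k_1) = 0xF42
s_3 = Round(s_2, k_2) = 0x01B
s_4 = Round(s_3, k_3) = 0x908
s_5 = Round(s_4, k_4) = 0x46F

0x46F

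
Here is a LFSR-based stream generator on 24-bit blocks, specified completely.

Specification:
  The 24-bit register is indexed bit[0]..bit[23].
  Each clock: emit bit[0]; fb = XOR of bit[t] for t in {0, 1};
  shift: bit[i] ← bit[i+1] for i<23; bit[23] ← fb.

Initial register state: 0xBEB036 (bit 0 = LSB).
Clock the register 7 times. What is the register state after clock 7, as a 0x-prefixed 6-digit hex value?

reg_0 = 0xBEB036
clock 1: out=0, reg = 0xDF581B
clock 2: out=1, reg = 0x6FAC0D
clock 3: out=1, reg = 0xB7D606
clock 4: out=0, reg = 0xDBEB03
clock 5: out=1, reg = 0x6DF581
clock 6: out=1, reg = 0xB6FAC0
clock 7: out=0, reg = 0x5B7D60

0x5B7D60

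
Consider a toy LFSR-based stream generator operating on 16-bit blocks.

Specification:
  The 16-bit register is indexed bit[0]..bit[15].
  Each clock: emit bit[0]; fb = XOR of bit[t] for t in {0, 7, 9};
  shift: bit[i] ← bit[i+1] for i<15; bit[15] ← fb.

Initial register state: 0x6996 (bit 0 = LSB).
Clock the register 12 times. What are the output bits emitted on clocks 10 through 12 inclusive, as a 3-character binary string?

reg_0 = 0x6996
clock 1: out=0, reg = 0xB4CB
clock 2: out=1, reg = 0x5A65
clock 3: out=1, reg = 0x2D32
clock 4: out=0, reg = 0x1699
clock 5: out=1, reg = 0x8B4C
clock 6: out=0, reg = 0xC5A6
clock 7: out=0, reg = 0xE2D3
clock 8: out=1, reg = 0xF169
clock 9: out=1, reg = 0xF8B4
clock 10: out=0, reg = 0xFC5A
clock 11: out=0, reg = 0x7E2D
clock 12: out=1, reg = 0x3F16

001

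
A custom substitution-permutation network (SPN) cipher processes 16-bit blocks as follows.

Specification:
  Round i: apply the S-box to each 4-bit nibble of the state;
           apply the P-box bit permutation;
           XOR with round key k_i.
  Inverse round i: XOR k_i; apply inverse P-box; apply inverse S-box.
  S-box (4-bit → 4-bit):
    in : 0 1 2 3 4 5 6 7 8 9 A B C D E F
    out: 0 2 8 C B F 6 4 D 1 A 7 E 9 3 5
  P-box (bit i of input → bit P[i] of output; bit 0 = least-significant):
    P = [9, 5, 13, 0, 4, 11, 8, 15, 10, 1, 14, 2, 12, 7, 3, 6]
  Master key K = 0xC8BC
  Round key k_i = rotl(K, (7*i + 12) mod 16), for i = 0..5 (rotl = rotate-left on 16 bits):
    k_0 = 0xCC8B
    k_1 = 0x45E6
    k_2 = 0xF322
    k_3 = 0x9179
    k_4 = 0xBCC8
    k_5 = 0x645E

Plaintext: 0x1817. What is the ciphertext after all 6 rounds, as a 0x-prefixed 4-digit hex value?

s_0 = plaintext = 0x1817
s_1 = Round(s_0, k_0) = 0xA00F
s_2 = Round(s_1, k_1) = 0x6726
s_3 = Round(s_2, k_2) = 0x138A
s_4 = Round(s_3, k_3) = 0x50CC
s_5 = Round(s_4, k_4) = 0x0521
s_6 = Round(s_5, k_5) = 0xA078

0xA078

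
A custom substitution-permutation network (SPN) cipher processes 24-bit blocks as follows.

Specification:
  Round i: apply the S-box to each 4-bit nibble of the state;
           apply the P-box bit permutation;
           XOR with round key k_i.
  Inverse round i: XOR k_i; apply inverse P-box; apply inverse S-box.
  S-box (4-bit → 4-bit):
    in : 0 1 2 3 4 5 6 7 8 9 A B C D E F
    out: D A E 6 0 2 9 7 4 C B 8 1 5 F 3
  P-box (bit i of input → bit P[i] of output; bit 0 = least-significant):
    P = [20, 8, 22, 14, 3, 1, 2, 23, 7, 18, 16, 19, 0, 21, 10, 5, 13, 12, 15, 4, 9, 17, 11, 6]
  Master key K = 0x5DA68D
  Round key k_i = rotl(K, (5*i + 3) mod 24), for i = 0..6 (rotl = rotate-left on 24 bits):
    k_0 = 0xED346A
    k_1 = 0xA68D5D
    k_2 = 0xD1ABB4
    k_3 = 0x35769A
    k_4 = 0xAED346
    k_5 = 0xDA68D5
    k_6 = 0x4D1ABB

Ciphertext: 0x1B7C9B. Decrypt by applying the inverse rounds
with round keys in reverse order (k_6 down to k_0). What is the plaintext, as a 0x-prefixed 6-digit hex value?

s_0 = ciphertext = 0x1B7C9B
s_1 = InvRound(s_0, k_6) = 0xFC9540
s_2 = InvRound(s_1, k_5) = 0x3E7F81
s_3 = InvRound(s_2, k_4) = 0x9DDC2C
s_4 = InvRound(s_3, k_3) = 0xD01624
s_5 = InvRound(s_4, k_2) = 0x8E8D45
s_6 = InvRound(s_5, k_1) = 0x4B5BC4
s_7 = InvRound(s_6, k_0) = 0x7C2FE1

0x7C2FE1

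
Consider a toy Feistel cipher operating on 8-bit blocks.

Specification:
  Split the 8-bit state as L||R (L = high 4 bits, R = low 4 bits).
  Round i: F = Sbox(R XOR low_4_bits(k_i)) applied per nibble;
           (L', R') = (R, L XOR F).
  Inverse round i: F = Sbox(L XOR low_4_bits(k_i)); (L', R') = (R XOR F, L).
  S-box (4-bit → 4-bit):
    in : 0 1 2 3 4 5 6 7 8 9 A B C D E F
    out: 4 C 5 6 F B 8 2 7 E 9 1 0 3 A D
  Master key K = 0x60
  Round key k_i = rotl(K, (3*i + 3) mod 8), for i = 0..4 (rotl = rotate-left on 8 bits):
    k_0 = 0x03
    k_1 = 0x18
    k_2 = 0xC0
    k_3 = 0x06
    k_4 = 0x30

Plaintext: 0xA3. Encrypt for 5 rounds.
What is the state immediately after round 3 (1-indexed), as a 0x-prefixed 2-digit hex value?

0xBF

s_0 = plaintext = 0xA3
s_1 = Round(s_0, k_0) = 0x3E
s_2 = Round(s_1, k_1) = 0xEB
s_3 = Round(s_2, k_2) = 0xBF
s_4 = Round(s_3, k_3) = 0xF5
s_5 = Round(s_4, k_4) = 0x54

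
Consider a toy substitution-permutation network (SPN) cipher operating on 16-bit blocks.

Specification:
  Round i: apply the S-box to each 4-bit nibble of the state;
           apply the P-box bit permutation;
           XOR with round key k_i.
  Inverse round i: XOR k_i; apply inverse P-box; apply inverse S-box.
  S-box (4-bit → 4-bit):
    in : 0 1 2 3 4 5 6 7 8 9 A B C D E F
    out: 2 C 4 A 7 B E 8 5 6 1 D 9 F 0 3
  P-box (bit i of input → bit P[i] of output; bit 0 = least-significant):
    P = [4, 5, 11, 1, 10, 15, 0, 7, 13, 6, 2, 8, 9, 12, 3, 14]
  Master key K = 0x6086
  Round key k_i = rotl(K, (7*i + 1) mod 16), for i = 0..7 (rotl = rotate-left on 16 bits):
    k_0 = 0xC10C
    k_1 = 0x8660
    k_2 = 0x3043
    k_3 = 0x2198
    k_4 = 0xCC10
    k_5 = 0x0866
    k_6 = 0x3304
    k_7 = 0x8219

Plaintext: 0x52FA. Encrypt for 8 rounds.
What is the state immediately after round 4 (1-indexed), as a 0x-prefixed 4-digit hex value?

0x73B3

s_0 = plaintext = 0x52FA
s_1 = Round(s_0, k_0) = 0x1718
s_2 = Round(s_1, k_1) = 0xCFF9
s_3 = Round(s_2, k_2) = 0xDE23
s_4 = Round(s_3, k_3) = 0x73B3
s_5 = Round(s_4, k_4) = 0x89F3
s_6 = Round(s_5, k_5) = 0x8E08
s_7 = Round(s_6, k_6) = 0xB91C
s_8 = Round(s_7, k_7) = 0xC0C6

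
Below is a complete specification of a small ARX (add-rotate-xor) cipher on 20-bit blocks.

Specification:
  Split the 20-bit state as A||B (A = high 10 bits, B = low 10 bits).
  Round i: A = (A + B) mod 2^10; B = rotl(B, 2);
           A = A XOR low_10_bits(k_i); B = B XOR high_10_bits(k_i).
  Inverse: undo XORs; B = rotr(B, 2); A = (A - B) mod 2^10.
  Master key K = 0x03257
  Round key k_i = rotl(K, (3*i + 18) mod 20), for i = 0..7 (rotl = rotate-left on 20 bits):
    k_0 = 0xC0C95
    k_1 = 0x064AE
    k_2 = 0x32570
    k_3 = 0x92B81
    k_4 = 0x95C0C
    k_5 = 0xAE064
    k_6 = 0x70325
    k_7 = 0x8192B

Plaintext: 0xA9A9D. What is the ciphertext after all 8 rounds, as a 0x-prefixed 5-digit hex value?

0x49202

s_0 = plaintext = 0xA9A9D
s_1 = Round(s_0, k_0) = 0x75975
s_2 = Round(s_1, k_1) = 0xF95CC
s_3 = Round(s_2, k_2) = 0x307F8
s_4 = Round(s_3, k_3) = 0xCE1A9
s_5 = Round(s_4, k_4) = 0x3B4F2
s_6 = Round(s_5, k_5) = 0x6ED70
s_7 = Round(s_6, k_6) = 0x03801
s_8 = Round(s_7, k_7) = 0x49202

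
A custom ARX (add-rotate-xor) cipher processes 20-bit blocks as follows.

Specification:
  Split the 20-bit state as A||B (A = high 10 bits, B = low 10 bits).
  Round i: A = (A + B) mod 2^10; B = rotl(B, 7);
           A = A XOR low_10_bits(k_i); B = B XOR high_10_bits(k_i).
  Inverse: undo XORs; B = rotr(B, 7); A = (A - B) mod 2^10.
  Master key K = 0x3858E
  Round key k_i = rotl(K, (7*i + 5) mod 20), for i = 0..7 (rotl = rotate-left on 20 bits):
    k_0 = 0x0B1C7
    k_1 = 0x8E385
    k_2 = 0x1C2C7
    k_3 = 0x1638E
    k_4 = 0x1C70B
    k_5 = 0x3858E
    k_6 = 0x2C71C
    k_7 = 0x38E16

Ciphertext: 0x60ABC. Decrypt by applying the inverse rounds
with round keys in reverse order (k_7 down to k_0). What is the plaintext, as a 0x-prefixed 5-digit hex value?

s_0 = ciphertext = 0x60ABC
s_1 = InvRound(s_0, k_7) = 0x262FC
s_2 = InvRound(s_1, k_6) = 0x4626C
s_3 = InvRound(s_2, k_5) = 0x0A46D
s_4 = InvRound(s_3, k_4) = 0x908E0
s_5 = InvRound(s_4, k_3) = 0x02DC1
s_6 = InvRound(s_5, k_2) = 0x5058B
s_7 = InvRound(s_6, k_1) = 0x4959F
s_8 = InvRound(s_7, k_0) = 0xD1D9B

0xD1D9B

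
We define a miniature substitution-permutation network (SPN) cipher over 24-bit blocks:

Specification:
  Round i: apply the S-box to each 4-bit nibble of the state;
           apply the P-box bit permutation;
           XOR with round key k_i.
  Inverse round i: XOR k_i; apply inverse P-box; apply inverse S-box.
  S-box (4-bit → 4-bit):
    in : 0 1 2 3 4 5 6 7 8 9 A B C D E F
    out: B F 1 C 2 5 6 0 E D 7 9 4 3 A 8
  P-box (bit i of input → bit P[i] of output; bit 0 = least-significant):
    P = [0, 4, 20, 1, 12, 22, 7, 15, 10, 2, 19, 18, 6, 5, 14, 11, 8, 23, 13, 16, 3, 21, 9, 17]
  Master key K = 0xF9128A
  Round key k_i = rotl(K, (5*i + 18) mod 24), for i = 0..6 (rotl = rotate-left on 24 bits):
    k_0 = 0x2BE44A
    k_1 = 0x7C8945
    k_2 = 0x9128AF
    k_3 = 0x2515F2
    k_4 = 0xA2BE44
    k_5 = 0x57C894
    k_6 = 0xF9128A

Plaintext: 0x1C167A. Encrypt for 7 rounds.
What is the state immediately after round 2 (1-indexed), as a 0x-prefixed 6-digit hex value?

0xDB62E9

s_0 = plaintext = 0x1C167A
s_1 = Round(s_0, k_0) = 0x118E37
s_2 = Round(s_1, k_1) = 0xDB62E9
s_3 = Round(s_2, k_2) = 0xE0ED84
s_4 = Round(s_3, k_3) = 0xC69846
s_5 = Round(s_4, k_4) = 0x7ED410
s_6 = Round(s_5, k_5) = 0x965863
s_7 = Round(s_6, k_6) = 0x277044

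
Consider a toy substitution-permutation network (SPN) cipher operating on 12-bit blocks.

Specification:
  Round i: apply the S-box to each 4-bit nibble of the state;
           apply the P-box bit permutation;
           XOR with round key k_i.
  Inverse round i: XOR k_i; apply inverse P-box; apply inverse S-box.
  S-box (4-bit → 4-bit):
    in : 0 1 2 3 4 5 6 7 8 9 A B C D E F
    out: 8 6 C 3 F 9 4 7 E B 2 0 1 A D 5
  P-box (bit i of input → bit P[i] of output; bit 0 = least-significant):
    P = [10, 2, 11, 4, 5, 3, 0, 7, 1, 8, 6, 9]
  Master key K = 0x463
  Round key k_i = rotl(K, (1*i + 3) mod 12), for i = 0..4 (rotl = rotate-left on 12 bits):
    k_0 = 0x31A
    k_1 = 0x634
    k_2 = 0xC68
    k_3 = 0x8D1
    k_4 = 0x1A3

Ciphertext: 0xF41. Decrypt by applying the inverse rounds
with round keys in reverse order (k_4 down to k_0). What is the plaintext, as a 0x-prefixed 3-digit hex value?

0xF25

s_0 = ciphertext = 0xF41
s_1 = InvRound(s_0, k_4) = 0xE5F
s_2 = InvRound(s_1, k_3) = 0x5D3
s_3 = InvRound(s_2, k_2) = 0x342
s_4 = InvRound(s_3, k_1) = 0x7C9
s_5 = InvRound(s_4, k_0) = 0xF25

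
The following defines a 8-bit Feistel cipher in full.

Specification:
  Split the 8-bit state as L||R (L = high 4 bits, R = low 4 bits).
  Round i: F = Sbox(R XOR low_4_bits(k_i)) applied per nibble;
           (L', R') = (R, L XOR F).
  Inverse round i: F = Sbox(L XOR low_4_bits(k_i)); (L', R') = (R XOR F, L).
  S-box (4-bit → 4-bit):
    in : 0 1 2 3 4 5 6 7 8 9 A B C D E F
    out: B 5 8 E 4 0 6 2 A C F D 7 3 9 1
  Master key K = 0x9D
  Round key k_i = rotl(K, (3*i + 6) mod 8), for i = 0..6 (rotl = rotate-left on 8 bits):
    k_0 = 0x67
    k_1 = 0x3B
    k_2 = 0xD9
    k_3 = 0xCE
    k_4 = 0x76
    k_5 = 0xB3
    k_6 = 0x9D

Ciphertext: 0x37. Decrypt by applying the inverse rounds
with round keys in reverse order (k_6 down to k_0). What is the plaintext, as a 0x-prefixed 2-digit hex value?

s_0 = ciphertext = 0x37
s_1 = InvRound(s_0, k_6) = 0xE3
s_2 = InvRound(s_1, k_5) = 0x0E
s_3 = InvRound(s_2, k_4) = 0x80
s_4 = InvRound(s_3, k_3) = 0x68
s_5 = InvRound(s_4, k_2) = 0x96
s_6 = InvRound(s_5, k_1) = 0xE9
s_7 = InvRound(s_6, k_0) = 0x5E

0x5E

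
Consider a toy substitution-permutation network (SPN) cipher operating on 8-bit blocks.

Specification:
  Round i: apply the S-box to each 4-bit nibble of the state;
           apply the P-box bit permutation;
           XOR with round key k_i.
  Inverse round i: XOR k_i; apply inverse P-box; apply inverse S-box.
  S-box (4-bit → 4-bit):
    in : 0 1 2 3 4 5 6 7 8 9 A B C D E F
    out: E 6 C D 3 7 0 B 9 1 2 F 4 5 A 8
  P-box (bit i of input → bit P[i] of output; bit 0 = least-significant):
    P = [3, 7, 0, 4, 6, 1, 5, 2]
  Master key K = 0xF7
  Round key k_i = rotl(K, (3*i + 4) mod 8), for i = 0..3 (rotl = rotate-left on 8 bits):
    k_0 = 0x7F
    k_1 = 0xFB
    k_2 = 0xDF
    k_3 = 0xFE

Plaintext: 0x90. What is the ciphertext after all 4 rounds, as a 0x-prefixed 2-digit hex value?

0x06

s_0 = plaintext = 0x90
s_1 = Round(s_0, k_0) = 0xAE
s_2 = Round(s_1, k_1) = 0x69
s_3 = Round(s_2, k_2) = 0xD7
s_4 = Round(s_3, k_3) = 0x06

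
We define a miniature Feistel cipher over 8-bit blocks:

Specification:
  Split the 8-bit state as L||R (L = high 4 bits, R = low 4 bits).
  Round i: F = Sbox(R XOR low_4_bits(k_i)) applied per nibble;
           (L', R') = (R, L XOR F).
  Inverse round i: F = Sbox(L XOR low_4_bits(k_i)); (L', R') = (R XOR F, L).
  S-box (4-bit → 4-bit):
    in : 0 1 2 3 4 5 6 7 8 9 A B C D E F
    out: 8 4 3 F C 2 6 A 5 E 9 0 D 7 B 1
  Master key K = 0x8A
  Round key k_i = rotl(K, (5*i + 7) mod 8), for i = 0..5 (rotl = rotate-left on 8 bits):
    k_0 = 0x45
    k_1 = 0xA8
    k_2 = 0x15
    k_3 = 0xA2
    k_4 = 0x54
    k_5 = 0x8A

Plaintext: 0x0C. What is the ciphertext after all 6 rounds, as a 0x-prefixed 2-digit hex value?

s_0 = plaintext = 0x0C
s_1 = Round(s_0, k_0) = 0xCE
s_2 = Round(s_1, k_1) = 0xEA
s_3 = Round(s_2, k_2) = 0xAF
s_4 = Round(s_3, k_3) = 0xFD
s_5 = Round(s_4, k_4) = 0xD1
s_6 = Round(s_5, k_5) = 0x1D

0x1D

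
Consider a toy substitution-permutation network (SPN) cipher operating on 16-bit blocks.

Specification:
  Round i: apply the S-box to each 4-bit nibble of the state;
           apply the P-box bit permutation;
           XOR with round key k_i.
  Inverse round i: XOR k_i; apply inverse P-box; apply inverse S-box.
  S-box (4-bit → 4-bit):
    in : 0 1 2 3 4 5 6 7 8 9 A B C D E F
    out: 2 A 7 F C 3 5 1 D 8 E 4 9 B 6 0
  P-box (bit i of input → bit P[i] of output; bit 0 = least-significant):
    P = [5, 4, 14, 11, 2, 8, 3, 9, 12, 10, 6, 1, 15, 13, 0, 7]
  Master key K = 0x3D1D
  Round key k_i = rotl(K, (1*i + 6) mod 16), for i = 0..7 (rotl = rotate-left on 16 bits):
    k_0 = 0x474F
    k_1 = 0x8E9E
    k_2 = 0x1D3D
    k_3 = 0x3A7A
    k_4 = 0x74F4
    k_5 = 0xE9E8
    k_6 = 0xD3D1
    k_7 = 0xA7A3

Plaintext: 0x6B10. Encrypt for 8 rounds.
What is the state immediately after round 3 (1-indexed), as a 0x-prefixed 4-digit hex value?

s_0 = plaintext = 0x6B10
s_1 = Round(s_0, k_0) = 0xC41E
s_2 = Round(s_1, k_1) = 0x4D4C
s_3 = Round(s_2, k_2) = 0x0396
s_4 = Round(s_3, k_3) = 0x4C18
s_5 = Round(s_4, k_4) = 0x2F57
s_6 = Round(s_5, k_5) = 0x48CD
s_7 = Round(s_6, k_6) = 0xC926
s_8 = Round(s_7, k_7) = 0x660D

0x0396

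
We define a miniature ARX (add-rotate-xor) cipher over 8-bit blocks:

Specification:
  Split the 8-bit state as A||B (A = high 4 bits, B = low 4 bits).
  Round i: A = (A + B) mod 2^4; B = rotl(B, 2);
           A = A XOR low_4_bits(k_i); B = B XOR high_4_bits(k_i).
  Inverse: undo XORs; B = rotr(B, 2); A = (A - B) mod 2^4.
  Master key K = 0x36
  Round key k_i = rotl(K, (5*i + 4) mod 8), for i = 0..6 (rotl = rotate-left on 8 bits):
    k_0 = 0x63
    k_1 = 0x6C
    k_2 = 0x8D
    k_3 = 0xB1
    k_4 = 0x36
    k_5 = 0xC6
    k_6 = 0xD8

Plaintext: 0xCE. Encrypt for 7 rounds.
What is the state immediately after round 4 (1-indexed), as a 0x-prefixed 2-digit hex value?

0x38

s_0 = plaintext = 0xCE
s_1 = Round(s_0, k_0) = 0x9D
s_2 = Round(s_1, k_1) = 0xA1
s_3 = Round(s_2, k_2) = 0x6C
s_4 = Round(s_3, k_3) = 0x38
s_5 = Round(s_4, k_4) = 0xD1
s_6 = Round(s_5, k_5) = 0x88
s_7 = Round(s_6, k_6) = 0x8F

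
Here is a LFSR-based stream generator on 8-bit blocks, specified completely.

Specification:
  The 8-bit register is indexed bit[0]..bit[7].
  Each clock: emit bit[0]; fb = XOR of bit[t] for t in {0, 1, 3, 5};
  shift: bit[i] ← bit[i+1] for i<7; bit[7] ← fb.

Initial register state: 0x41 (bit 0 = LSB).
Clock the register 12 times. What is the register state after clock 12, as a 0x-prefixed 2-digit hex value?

reg_0 = 0x41
clock 1: out=1, reg = 0xA0
clock 2: out=0, reg = 0xD0
clock 3: out=0, reg = 0x68
clock 4: out=0, reg = 0x34
clock 5: out=0, reg = 0x9A
clock 6: out=0, reg = 0x4D
clock 7: out=1, reg = 0x26
clock 8: out=0, reg = 0x13
clock 9: out=1, reg = 0x09
clock 10: out=1, reg = 0x04
clock 11: out=0, reg = 0x02
clock 12: out=0, reg = 0x81

0x81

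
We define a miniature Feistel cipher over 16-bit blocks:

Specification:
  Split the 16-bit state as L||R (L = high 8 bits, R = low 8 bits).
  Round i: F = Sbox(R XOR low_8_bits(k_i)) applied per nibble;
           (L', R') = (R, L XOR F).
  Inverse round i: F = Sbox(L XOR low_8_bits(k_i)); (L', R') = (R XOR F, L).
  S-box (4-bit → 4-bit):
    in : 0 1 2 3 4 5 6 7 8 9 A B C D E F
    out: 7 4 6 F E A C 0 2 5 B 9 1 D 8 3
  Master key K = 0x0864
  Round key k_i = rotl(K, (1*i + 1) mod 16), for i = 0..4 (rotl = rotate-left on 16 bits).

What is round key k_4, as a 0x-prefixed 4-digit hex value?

0x0C81

K = 0x0864
k_0 = rotl(K, (1*0+1) mod 16) = rotl(K, 1) = 0x10C8
k_1 = rotl(K, (1*1+1) mod 16) = rotl(K, 2) = 0x2190
k_2 = rotl(K, (1*2+1) mod 16) = rotl(K, 3) = 0x4320
k_3 = rotl(K, (1*3+1) mod 16) = rotl(K, 4) = 0x8640
k_4 = rotl(K, (1*4+1) mod 16) = rotl(K, 5) = 0x0C81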